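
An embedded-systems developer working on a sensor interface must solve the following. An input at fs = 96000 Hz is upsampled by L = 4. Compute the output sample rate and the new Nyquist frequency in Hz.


Step 1 — output sample rate after interpolation by L:
fs_out = L * fs_in = 4 * 96000 = 384000 Hz

Step 2 — Nyquist frequency of the output stream:
f_Nyq = fs_out / 2 = 384000 / 2 = 192000.0 Hz

fs_out = 384000 Hz; f_Nyquist = 192000.0 Hz


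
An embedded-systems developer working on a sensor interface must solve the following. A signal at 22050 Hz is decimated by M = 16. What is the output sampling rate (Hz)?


Decimation reduces the sample rate:
fs_out = fs_in / M
       = 22050 / 16
       = 1378.125 Hz

1378.125 Hz


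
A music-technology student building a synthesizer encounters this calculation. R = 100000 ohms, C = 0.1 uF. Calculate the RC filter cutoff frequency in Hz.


Cutoff frequency of a first-order RC filter:
fc = 1 / (2 * pi * R * C)
C = 0.1 uF = 1e-07 F
fc = 1 / (2 * pi * 100000 * 1e-07)
   = 1 / 0.062831853071796
   = 15.915494 Hz

15.915494 Hz


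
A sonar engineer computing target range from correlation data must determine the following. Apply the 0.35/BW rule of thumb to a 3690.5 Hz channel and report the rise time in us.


Rise time from bandwidth relationship:
tr = 0.35 / BW
   = 0.35 / 3690.5
   = 9.483809782e-05 s
   = 94.8381 us

94.8381 us


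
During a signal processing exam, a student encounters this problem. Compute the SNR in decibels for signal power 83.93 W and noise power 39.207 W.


SNR in decibels:
SNR = 10 * log10(Ps / Pn)
    = 10 * log10(83.93 / 39.207)
    = 10 * log10(2.1407)
    = 10 * 0.3306
    = 3.31 dB

3.31 dB


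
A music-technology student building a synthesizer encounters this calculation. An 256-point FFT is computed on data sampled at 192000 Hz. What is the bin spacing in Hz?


DFT frequency resolution:
df = fs / N
   = 192000 / 256
   = 750.0 Hz

750.0 Hz


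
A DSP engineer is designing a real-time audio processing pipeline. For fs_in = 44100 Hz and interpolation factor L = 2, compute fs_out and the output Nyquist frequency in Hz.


Step 1 — output sample rate after interpolation by L:
fs_out = L * fs_in = 2 * 44100 = 88200 Hz

Step 2 — Nyquist frequency of the output stream:
f_Nyq = fs_out / 2 = 88200 / 2 = 44100.0 Hz

fs_out = 88200 Hz; f_Nyquist = 44100.0 Hz


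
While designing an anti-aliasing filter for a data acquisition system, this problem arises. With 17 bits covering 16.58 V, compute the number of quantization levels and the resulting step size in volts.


Step 1 — number of quantization levels:
L = 2^N = 2^17 = 131072

Step 2 — LSB step size:
delta = Vfs / L
      = 16.58 / 131072
      = 0.0001265 V

Levels = 131072; step size = 0.0001265 V


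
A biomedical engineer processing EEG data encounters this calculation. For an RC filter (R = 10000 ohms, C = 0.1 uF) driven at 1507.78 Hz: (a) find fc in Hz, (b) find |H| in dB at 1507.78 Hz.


Step 1 — cutoff frequency:
fc = 1 / (2*pi*R*C)
C = 0.1 uF = 1e-07 F
fc = 1 / (2*pi*10000*1e-07)
   = 159.155 Hz

Step 2 — magnitude at f = 1507.78 Hz:
|H(f)| = 1 / sqrt(1 + (f/fc)^2)
f/fc = 1507.78 / 159.155 = 9.473658
|H| = 1 / sqrt(1 + 89.750196) = 0.1049727
|H|_dB = 20*log10(0.1049727) = -19.58 dB

fc = 159.155 Hz; |H(1507.78 Hz)| = -19.58 dB


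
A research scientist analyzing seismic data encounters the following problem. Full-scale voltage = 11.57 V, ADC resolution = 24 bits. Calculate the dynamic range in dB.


Dynamic range from full-scale to LSB:
V_min = V_max / 2^bits = 11.57 / 2^24
DR = 20 * log10(V_max / V_min)
   = 20 * log10(2^24)
   = 20 * 24 * log10(2)
   = 144.49 dB

144.49 dB


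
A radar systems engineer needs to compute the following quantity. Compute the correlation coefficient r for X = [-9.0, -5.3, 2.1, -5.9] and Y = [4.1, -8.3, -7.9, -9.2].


Pearson correlation coefficient (population):
r = cov(X,Y) / (std(X) * std(Y))
Mean X = -4.525, Mean Y = -5.325
Cov(X,Y) = -12.900625
Std(X) = 4.07454, Std(Y) = 5.461856
r = -0.5797

-0.5797


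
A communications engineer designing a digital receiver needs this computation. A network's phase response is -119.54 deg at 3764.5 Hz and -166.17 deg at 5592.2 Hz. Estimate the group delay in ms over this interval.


Group delay from phase difference:
tau = -d(phi)/d(omega)
d(phi) = -46.63 deg = -0.813847 rad
d(omega) = 2*pi*(5592.2 - 3764.5) = 11483.7778 rad/s
tau = -(-0.813847) / 11483.7778
    = 0.0709 ms

0.0709 ms


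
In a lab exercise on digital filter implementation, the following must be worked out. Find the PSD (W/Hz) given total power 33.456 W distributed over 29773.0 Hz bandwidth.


Power spectral density:
PSD = P / BW
    = 33.456 / 29773.0
    = 0.0011237 W/Hz

0.0011237 W/Hz


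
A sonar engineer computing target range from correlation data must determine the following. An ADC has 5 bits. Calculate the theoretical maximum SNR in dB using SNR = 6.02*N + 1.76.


Theoretical SNR for a full-scale sinusoid:
SNR = 6.02 * N + 1.76
    = 6.02 * 5 + 1.76
    = 30.1 + 1.76
    = 31.86 dB

31.86 dB


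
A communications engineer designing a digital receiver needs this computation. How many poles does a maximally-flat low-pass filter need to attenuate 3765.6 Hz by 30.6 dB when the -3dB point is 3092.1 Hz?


Butterworth filter order formula:
n = log10(10^(A/10) - 1) / (2 * log10(f_stop/f_pass))
10^(30.6/10) - 1 = 1147.1536
f_stop/f_pass = 3765.6 / 3092.1 = 1.2178
n = 17.8757 -> ceil = 18

18


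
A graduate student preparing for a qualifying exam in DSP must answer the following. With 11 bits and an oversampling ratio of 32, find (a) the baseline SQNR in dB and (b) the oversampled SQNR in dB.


Step 1 — baseline SQNR at Nyquist:
SQNR_base = 6.02*N + 1.76
          = 6.02*11 + 1.76
          = 67.98 dB

Step 2 — oversampling processing gain:
G = 10*log10(OSR) = 10*log10(32) = 15.05 dB

Step 3 — total:
SQNR_total = 67.98 + 15.05 = 83.03 dB

Base SQNR = 67.98 dB; oversampled SQNR = 83.03 dB


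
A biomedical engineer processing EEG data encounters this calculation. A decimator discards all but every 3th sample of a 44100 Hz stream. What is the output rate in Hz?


Decimation reduces the sample rate:
fs_out = fs_in / M
       = 44100 / 3
       = 14700.0 Hz

14700.0 Hz


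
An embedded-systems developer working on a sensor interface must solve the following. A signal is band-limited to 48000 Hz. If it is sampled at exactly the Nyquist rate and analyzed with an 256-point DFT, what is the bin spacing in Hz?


Step 1 — Nyquist sampling rate:
fs = 2 * fmax = 2 * 48000 = 96000 Hz

Step 2 — DFT bin spacing:
df = fs / N = 96000 / 256 = 375.0 Hz

375.0 Hz


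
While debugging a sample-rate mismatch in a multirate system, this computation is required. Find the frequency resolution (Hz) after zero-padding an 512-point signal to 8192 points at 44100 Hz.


Frequency resolution after zero-padding:
N_padded = 512 * 16 = 8192
df = fs / N_padded
   = 44100 / 8192
   = 5.3833 Hz

5.3833 Hz


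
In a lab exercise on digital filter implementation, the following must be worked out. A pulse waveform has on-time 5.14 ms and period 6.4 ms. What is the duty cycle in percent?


Duty cycle as a percentage:
DC = (t_on / T) * 100
   = (5.14 / 6.4) * 100
   = 0.803125 * 100
   = 80.31 %

80.31 %


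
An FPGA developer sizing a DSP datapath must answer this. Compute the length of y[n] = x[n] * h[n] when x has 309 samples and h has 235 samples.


Linear convolution output length:
L = N + M - 1
  = 309 + 235 - 1
  = 543 samples

543


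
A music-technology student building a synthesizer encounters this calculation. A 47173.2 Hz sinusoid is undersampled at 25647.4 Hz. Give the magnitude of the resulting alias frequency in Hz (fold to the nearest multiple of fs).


Compute the nearest integer multiple of fs to the signal:
n = round(47173.2 / 25647.4) = 2
f_alias = |47173.2 - 2 * 25647.4|
        = |47173.2 - 51294.8|
        = 4121.6 Hz

4121.6


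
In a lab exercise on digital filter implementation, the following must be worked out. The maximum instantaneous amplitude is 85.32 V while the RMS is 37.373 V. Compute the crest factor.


Crest factor is the ratio of peak to RMS:
CF = V_peak / V_rms
   = 85.32 / 37.373
   = 2.2829

2.2829


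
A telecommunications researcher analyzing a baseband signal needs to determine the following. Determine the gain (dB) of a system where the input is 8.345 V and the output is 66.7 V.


Voltage gain in dB:
G = 20 * log10(Vout / Vin)
  = 20 * log10(66.7 / 8.345)
  = 20 * log10(7.99281)
  = 20 * 0.902699
  = 18.05 dB

18.05 dB


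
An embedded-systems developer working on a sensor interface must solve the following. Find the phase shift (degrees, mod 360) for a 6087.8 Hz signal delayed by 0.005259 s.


Phase shift from frequency and time delay:
phi = 360 * f * t_delay
    = 360 * 6087.8 * 0.005259
    = 11525.67 degrees
    mod 360 = 5.67 degrees

5.67 degrees


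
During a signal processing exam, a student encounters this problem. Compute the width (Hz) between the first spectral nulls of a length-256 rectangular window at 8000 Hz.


Main lobe width for a rectangular window:
Width = 2 * fs / N
      = 2 * 8000 / 256
      = 16000 / 256
      = 62.5 Hz

62.5 Hz


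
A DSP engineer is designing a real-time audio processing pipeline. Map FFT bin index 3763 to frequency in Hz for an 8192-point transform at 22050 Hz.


Frequency of DFT bin k:
f_k = k * fs / N
    = 3763 * 22050 / 8192
    = 82974150 / 8192
    = 10128.68 Hz

10128.68 Hz


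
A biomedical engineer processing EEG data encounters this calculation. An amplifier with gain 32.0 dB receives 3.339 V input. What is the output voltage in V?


Output voltage from dB gain:
V_out = V_in * 10^(gain_dB / 20)
      = 3.339 * 10^(32.0 / 20)
      = 3.339 * 39.810717
      = 132.928 V

132.928 V


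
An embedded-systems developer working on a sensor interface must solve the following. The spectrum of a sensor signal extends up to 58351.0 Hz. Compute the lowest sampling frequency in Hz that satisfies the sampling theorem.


The Nyquist rate is twice the maximum frequency component.
fs_min = 2 * fmax
      = 2 * 58351.0
      = 116702.0 Hz

116702.0


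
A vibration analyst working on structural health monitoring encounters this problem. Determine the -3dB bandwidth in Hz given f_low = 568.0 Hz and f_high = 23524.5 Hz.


Bandwidth is the difference of -3dB frequencies:
BW = f_high - f_low
   = 23524.5 - 568.0
   = 22956.5 Hz

22956.5 Hz


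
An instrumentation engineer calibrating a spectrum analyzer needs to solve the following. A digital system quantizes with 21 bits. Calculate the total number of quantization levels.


Number of quantization levels = 2^N
= 2^21
= 2097152

2097152


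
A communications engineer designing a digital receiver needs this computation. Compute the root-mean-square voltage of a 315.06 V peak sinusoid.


RMS voltage for a sinusoidal waveform:
V_rms = V_peak / sqrt(2)
      = 315.06 / 1.414214
      = 222.781 V

222.781 V


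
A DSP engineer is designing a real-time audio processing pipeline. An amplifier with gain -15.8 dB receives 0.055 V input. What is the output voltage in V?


Output voltage from dB gain:
V_out = V_in * 10^(gain_dB / 20)
      = 0.055 * 10^(-15.8 / 20)
      = 0.055 * 0.162181
      = 0.0089 V

0.0089 V


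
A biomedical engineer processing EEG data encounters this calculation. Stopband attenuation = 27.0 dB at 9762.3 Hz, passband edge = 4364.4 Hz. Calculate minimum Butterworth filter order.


Butterworth filter order formula:
n = log10(10^(A/10) - 1) / (2 * log10(f_stop/f_pass))
10^(27.0/10) - 1 = 500.1872
f_stop/f_pass = 9762.3 / 4364.4 = 2.2368
n = 3.86 -> ceil = 4

4


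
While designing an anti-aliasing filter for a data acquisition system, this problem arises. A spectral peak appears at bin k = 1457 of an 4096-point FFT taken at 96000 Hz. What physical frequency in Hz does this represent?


Frequency of DFT bin k:
f_k = k * fs / N
    = 1457 * 96000 / 4096
    = 139872000 / 4096
    = 34148.438 Hz

34148.438 Hz


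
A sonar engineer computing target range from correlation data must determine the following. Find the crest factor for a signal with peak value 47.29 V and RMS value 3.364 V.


Crest factor is the ratio of peak to RMS:
CF = V_peak / V_rms
   = 47.29 / 3.364
   = 14.0577

14.0577


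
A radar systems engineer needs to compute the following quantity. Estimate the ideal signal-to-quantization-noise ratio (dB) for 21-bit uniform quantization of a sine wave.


Theoretical SNR for a full-scale sinusoid:
SNR = 6.02 * N + 1.76
    = 6.02 * 21 + 1.76
    = 126.42 + 1.76
    = 128.18 dB

128.18 dB


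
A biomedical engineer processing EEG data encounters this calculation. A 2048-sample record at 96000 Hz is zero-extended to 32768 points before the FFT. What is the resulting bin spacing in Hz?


Frequency resolution after zero-padding:
N_padded = 2048 * 16 = 32768
df = fs / N_padded
   = 96000 / 32768
   = 2.9297 Hz

2.9297 Hz


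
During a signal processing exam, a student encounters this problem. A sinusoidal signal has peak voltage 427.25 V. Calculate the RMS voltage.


RMS voltage for a sinusoidal waveform:
V_rms = V_peak / sqrt(2)
      = 427.25 / 1.414214
      = 302.111 V

302.111 V


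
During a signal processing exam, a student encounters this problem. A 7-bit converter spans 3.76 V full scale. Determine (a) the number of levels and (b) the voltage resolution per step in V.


Step 1 — number of quantization levels:
L = 2^N = 2^7 = 128

Step 2 — LSB step size:
delta = Vfs / L
      = 3.76 / 128
      = 0.029375 V

Levels = 128; step size = 0.029375 V


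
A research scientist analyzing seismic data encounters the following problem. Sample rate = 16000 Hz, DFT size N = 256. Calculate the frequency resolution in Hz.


DFT frequency resolution:
df = fs / N
   = 16000 / 256
   = 62.5 Hz

62.5 Hz


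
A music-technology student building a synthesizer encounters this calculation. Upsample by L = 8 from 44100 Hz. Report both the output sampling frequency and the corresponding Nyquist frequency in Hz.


Step 1 — output sample rate after interpolation by L:
fs_out = L * fs_in = 8 * 44100 = 352800 Hz

Step 2 — Nyquist frequency of the output stream:
f_Nyq = fs_out / 2 = 352800 / 2 = 176400.0 Hz

fs_out = 352800 Hz; f_Nyquist = 176400.0 Hz


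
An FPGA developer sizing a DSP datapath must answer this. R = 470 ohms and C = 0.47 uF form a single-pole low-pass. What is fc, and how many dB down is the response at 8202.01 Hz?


Step 1 — cutoff frequency:
fc = 1 / (2*pi*R*C)
C = 0.47 uF = 4.7e-07 F
fc = 1 / (2*pi*470*4.7e-07)
   = 720.484 Hz

Step 2 — magnitude at f = 8202.01 Hz:
|H(f)| = 1 / sqrt(1 + (f/fc)^2)
f/fc = 8202.01 / 720.484 = 11.384028
|H| = 1 / sqrt(1 + 129.596094) = 0.0875054
|H|_dB = 20*log10(0.0875054) = -21.16 dB

fc = 720.484 Hz; |H(8202.01 Hz)| = -21.16 dB


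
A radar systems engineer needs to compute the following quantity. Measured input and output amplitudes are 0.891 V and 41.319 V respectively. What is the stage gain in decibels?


Voltage gain in dB:
G = 20 * log10(Vout / Vin)
  = 20 * log10(41.319 / 0.891)
  = 20 * log10(46.373737)
  = 20 * 1.666272
  = 33.33 dB

33.33 dB


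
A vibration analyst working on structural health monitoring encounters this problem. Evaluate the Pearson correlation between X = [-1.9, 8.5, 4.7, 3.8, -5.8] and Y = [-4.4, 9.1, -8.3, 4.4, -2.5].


Pearson correlation coefficient (population):
r = cov(X,Y) / (std(X) * std(Y))
Mean X = 1.86, Mean Y = -0.34
Cov(X,Y) = 16.2164
Std(X) = 5.074091, Std(Y) = 6.26246
r = 0.5103

0.5103


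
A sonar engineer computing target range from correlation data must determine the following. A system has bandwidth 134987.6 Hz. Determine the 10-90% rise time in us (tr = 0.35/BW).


Rise time from bandwidth relationship:
tr = 0.35 / BW
   = 0.35 / 134987.6
   = 2.592830749e-06 s
   = 2.5928 us

2.5928 us


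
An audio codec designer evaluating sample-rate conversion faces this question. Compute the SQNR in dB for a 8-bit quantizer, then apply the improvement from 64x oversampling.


Step 1 — baseline SQNR at Nyquist:
SQNR_base = 6.02*N + 1.76
          = 6.02*8 + 1.76
          = 49.92 dB

Step 2 — oversampling processing gain:
G = 10*log10(OSR) = 10*log10(64) = 18.06 dB

Step 3 — total:
SQNR_total = 49.92 + 18.06 = 67.98 dB

Base SQNR = 49.92 dB; oversampled SQNR = 67.98 dB


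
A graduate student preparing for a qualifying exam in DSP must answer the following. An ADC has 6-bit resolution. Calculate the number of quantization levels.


Number of quantization levels = 2^N
= 2^6
= 64

64


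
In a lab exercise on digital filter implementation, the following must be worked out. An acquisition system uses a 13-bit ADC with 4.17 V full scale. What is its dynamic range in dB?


Dynamic range from full-scale to LSB:
V_min = V_max / 2^bits = 4.17 / 2^13
DR = 20 * log10(V_max / V_min)
   = 20 * log10(2^13)
   = 20 * 13 * log10(2)
   = 78.27 dB

78.27 dB


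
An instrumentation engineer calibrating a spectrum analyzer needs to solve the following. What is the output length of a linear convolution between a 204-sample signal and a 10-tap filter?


Linear convolution output length:
L = N + M - 1
  = 204 + 10 - 1
  = 213 samples

213


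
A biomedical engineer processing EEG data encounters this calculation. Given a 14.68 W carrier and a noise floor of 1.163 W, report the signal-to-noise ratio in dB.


SNR in decibels:
SNR = 10 * log10(Ps / Pn)
    = 10 * log10(14.68 / 1.163)
    = 10 * log10(12.6225)
    = 10 * 1.1011
    = 11.01 dB

11.01 dB


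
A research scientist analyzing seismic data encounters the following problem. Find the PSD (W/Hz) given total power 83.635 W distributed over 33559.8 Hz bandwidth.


Power spectral density:
PSD = P / BW
    = 83.635 / 33559.8
    = 0.00249212 W/Hz

0.00249212 W/Hz


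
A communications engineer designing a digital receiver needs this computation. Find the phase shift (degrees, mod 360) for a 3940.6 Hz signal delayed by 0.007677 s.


Phase shift from frequency and time delay:
phi = 360 * f * t_delay
    = 360 * 3940.6 * 0.007677
    = 10890.72 degrees
    mod 360 = 90.72 degrees

90.72 degrees


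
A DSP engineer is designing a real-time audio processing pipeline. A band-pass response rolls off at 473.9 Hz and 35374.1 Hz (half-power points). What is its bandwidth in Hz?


Bandwidth is the difference of -3dB frequencies:
BW = f_high - f_low
   = 35374.1 - 473.9
   = 34900.2 Hz

34900.2 Hz


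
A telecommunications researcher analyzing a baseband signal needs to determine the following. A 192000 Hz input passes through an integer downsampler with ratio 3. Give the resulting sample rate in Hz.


Decimation reduces the sample rate:
fs_out = fs_in / M
       = 192000 / 3
       = 64000.0 Hz

64000.0 Hz


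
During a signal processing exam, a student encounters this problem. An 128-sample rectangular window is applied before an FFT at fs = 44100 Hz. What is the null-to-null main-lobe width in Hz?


Main lobe width for a rectangular window:
Width = 2 * fs / N
      = 2 * 44100 / 128
      = 88200 / 128
      = 689.062 Hz

689.062 Hz


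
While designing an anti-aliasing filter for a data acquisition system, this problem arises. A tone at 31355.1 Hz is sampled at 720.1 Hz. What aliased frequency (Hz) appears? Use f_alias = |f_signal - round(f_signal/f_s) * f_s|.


Compute the nearest integer multiple of fs to the signal:
n = round(31355.1 / 720.1) = 44
f_alias = |31355.1 - 44 * 720.1|
        = |31355.1 - 31684.4|
        = 329.3 Hz

329.3


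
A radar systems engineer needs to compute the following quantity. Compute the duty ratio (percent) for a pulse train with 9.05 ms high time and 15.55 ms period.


Duty cycle as a percentage:
DC = (t_on / T) * 100
   = (9.05 / 15.55) * 100
   = 0.581994 * 100
   = 58.2 %

58.2 %


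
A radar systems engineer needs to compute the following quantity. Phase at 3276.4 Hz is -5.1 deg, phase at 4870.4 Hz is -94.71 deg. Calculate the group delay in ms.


Group delay from phase difference:
tau = -d(phi)/d(omega)
d(phi) = -89.61 deg = -1.56399 rad
d(omega) = 2*pi*(4870.4 - 3276.4) = 10015.3974 rad/s
tau = -(-1.56399) / 10015.3974
    = 0.1562 ms

0.1562 ms


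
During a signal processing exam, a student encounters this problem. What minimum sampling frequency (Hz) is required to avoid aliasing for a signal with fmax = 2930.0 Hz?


The Nyquist rate is twice the maximum frequency component.
fs_min = 2 * fmax
      = 2 * 2930.0
      = 5860.0 Hz

5860.0


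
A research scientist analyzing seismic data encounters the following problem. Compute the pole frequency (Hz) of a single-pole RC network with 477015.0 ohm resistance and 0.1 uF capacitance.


Cutoff frequency of a first-order RC filter:
fc = 1 / (2 * pi * R * C)
C = 0.1 uF = 1e-07 F
fc = 1 / (2 * pi * 477015.0 * 1e-07)
   = 1 / 0.29971736393043
   = 3.336477 Hz

3.336477 Hz


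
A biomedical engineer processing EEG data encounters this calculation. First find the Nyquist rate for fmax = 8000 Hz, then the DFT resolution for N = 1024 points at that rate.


Step 1 — Nyquist sampling rate:
fs = 2 * fmax = 2 * 8000 = 16000 Hz

Step 2 — DFT bin spacing:
df = fs / N = 16000 / 1024 = 15.625 Hz

15.625 Hz


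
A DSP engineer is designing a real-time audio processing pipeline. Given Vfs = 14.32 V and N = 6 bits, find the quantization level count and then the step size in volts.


Step 1 — number of quantization levels:
L = 2^N = 2^6 = 64

Step 2 — LSB step size:
delta = Vfs / L
      = 14.32 / 64
      = 0.22375 V

Levels = 64; step size = 0.22375 V


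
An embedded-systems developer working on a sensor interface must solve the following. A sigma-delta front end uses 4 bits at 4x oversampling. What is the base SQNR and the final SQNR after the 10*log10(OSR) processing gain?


Step 1 — baseline SQNR at Nyquist:
SQNR_base = 6.02*N + 1.76
          = 6.02*4 + 1.76
          = 25.84 dB

Step 2 — oversampling processing gain:
G = 10*log10(OSR) = 10*log10(4) = 6.02 dB

Step 3 — total:
SQNR_total = 25.84 + 6.02 = 31.86 dB

Base SQNR = 25.84 dB; oversampled SQNR = 31.86 dB


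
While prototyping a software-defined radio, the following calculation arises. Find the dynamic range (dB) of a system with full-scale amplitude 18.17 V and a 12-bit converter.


Dynamic range from full-scale to LSB:
V_min = V_max / 2^bits = 18.17 / 2^12
DR = 20 * log10(V_max / V_min)
   = 20 * log10(2^12)
   = 20 * 12 * log10(2)
   = 72.25 dB

72.25 dB


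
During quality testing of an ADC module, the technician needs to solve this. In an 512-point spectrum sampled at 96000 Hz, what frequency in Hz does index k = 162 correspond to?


Frequency of DFT bin k:
f_k = k * fs / N
    = 162 * 96000 / 512
    = 15552000 / 512
    = 30375.0 Hz

30375.0 Hz


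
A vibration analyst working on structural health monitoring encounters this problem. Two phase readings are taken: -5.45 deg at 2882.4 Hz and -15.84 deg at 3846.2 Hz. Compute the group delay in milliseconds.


Group delay from phase difference:
tau = -d(phi)/d(omega)
d(phi) = -10.39 deg = -0.18134 rad
d(omega) = 2*pi*(3846.2 - 2882.4) = 6055.734 rad/s
tau = -(-0.18134) / 6055.734
    = 0.0299 ms

0.0299 ms


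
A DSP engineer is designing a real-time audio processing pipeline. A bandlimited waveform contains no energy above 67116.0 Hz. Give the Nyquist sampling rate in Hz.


The Nyquist rate is twice the maximum frequency component.
fs_min = 2 * fmax
      = 2 * 67116.0
      = 134232.0 Hz

134232.0


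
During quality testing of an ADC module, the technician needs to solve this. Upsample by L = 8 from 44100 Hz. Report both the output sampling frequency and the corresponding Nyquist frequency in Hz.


Step 1 — output sample rate after interpolation by L:
fs_out = L * fs_in = 8 * 44100 = 352800 Hz

Step 2 — Nyquist frequency of the output stream:
f_Nyq = fs_out / 2 = 352800 / 2 = 176400.0 Hz

fs_out = 352800 Hz; f_Nyquist = 176400.0 Hz


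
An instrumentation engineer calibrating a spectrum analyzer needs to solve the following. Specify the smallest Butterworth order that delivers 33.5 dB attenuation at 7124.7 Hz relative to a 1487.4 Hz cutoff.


Butterworth filter order formula:
n = log10(10^(A/10) - 1) / (2 * log10(f_stop/f_pass))
10^(33.5/10) - 1 = 2237.7211
f_stop/f_pass = 7124.7 / 1487.4 = 4.79
n = 2.4619 -> ceil = 3

3


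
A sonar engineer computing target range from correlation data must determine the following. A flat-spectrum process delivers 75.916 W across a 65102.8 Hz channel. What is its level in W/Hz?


Power spectral density:
PSD = P / BW
    = 75.916 / 65102.8
    = 0.00116609 W/Hz

0.00116609 W/Hz


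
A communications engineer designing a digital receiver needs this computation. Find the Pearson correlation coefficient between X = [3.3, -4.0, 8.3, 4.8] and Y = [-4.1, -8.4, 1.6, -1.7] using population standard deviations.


Pearson correlation coefficient (population):
r = cov(X,Y) / (std(X) * std(Y))
Mean X = 3.1, Mean Y = -3.15
Cov(X,Y) = 16.0625
Std(X) = 4.482745, Std(Y) = 3.644516
r = 0.9832

0.9832


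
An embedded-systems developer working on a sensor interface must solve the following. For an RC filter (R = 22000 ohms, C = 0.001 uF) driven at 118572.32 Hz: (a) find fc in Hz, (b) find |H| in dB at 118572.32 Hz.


Step 1 — cutoff frequency:
fc = 1 / (2*pi*R*C)
C = 0.001 uF = 1e-09 F
fc = 1 / (2*pi*22000*1e-09)
   = 7234.316 Hz

Step 2 — magnitude at f = 118572.32 Hz:
|H(f)| = 1 / sqrt(1 + (f/fc)^2)
f/fc = 118572.32 / 7234.316 = 16.39026
|H| = 1 / sqrt(1 + 268.640623) = 0.0608986
|H|_dB = 20*log10(0.0608986) = -24.31 dB

fc = 7234.316 Hz; |H(118572.32 Hz)| = -24.31 dB


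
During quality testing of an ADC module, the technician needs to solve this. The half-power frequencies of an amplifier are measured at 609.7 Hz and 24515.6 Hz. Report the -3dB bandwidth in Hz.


Bandwidth is the difference of -3dB frequencies:
BW = f_high - f_low
   = 24515.6 - 609.7
   = 23905.9 Hz

23905.9 Hz


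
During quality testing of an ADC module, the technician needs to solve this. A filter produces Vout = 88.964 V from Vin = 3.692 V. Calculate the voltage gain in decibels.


Voltage gain in dB:
G = 20 * log10(Vout / Vin)
  = 20 * log10(88.964 / 3.692)
  = 20 * log10(24.096425)
  = 20 * 1.381953
  = 27.64 dB

27.64 dB


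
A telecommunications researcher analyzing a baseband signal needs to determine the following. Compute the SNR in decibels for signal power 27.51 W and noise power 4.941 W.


SNR in decibels:
SNR = 10 * log10(Ps / Pn)
    = 10 * log10(27.51 / 4.941)
    = 10 * log10(5.5677)
    = 10 * 0.7457
    = 7.46 dB

7.46 dB


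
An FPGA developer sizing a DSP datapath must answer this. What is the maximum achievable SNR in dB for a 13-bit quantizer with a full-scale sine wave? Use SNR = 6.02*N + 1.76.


Theoretical SNR for a full-scale sinusoid:
SNR = 6.02 * N + 1.76
    = 6.02 * 13 + 1.76
    = 78.26 + 1.76
    = 80.02 dB

80.02 dB


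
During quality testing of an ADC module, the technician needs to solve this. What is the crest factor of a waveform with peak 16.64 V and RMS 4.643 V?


Crest factor is the ratio of peak to RMS:
CF = V_peak / V_rms
   = 16.64 / 4.643
   = 3.5839

3.5839


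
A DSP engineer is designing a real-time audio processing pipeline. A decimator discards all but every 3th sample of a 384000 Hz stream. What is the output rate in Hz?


Decimation reduces the sample rate:
fs_out = fs_in / M
       = 384000 / 3
       = 128000.0 Hz

128000.0 Hz


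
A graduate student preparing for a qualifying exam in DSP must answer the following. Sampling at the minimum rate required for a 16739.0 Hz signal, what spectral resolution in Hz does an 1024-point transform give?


Step 1 — Nyquist sampling rate:
fs = 2 * fmax = 2 * 16739.0 = 33478.0 Hz

Step 2 — DFT bin spacing:
df = fs / N = 33478.0 / 1024 = 32.6934 Hz

32.6934 Hz


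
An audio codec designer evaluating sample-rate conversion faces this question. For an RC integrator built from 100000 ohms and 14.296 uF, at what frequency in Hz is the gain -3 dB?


Cutoff frequency of a first-order RC filter:
fc = 1 / (2 * pi * R * C)
C = 14.296 uF = 1.4296e-05 F
fc = 1 / (2 * pi * 100000 * 1.4296e-05)
   = 1 / 8.9824417151439
   = 0.111328 Hz

0.111328 Hz


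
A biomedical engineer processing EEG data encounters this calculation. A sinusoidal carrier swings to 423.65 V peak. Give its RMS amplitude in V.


RMS voltage for a sinusoidal waveform:
V_rms = V_peak / sqrt(2)
      = 423.65 / 1.414214
      = 299.566 V

299.566 V


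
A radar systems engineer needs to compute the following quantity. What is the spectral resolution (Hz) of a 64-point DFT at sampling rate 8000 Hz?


DFT frequency resolution:
df = fs / N
   = 8000 / 64
   = 125.0 Hz

125.0 Hz


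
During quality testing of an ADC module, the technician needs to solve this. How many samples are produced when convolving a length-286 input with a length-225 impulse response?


Linear convolution output length:
L = N + M - 1
  = 286 + 225 - 1
  = 510 samples

510


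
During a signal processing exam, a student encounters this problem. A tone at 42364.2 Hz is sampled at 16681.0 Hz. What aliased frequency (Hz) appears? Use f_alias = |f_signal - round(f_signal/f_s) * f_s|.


Compute the nearest integer multiple of fs to the signal:
n = round(42364.2 / 16681.0) = 3
f_alias = |42364.2 - 3 * 16681.0|
        = |42364.2 - 50043.0|
        = 7678.8 Hz

7678.8


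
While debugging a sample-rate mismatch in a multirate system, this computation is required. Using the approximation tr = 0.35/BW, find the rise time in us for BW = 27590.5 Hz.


Rise time from bandwidth relationship:
tr = 0.35 / BW
   = 0.35 / 27590.5
   = 1.268552582e-05 s
   = 12.6855 us

12.6855 us


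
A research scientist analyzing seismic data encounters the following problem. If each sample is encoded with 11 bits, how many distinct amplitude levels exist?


Number of quantization levels = 2^N
= 2^11
= 2048

2048


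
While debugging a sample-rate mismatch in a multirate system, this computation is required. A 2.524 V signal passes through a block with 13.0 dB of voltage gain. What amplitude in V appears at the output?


Output voltage from dB gain:
V_out = V_in * 10^(gain_dB / 20)
      = 2.524 * 10^(13.0 / 20)
      = 2.524 * 4.466836
      = 11.2743 V

11.2743 V


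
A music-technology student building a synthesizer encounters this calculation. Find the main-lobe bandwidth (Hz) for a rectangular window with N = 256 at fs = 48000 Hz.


Main lobe width for a rectangular window:
Width = 2 * fs / N
      = 2 * 48000 / 256
      = 96000 / 256
      = 375.0 Hz

375.0 Hz


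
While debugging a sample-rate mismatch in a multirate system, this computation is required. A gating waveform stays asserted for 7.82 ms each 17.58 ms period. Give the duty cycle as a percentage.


Duty cycle as a percentage:
DC = (t_on / T) * 100
   = (7.82 / 17.58) * 100
   = 0.444824 * 100
   = 44.48 %

44.48 %


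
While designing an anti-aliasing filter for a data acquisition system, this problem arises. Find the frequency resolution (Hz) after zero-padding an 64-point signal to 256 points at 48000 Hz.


Frequency resolution after zero-padding:
N_padded = 64 * 4 = 256
df = fs / N_padded
   = 48000 / 256
   = 187.5 Hz

187.5 Hz


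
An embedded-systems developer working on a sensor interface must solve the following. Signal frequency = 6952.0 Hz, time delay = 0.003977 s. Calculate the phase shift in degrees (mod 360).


Phase shift from frequency and time delay:
phi = 360 * f * t_delay
    = 360 * 6952.0 * 0.003977
    = 9953.32 degrees
    mod 360 = 233.32 degrees

233.32 degrees


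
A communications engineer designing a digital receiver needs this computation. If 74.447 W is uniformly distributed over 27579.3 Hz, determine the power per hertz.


Power spectral density:
PSD = P / BW
    = 74.447 / 27579.3
    = 0.00269938 W/Hz

0.00269938 W/Hz


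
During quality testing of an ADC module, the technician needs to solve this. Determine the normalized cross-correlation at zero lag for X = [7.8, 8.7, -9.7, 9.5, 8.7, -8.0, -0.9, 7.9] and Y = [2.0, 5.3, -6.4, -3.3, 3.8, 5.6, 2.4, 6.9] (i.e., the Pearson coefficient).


Pearson correlation coefficient (population):
r = cov(X,Y) / (std(X) * std(Y))
Mean X = 3.0, Mean Y = 2.0375
Cov(X,Y) = 10.51875
Std(X) = 7.514819, Std(Y) = 4.328665
r = 0.3234

0.3234


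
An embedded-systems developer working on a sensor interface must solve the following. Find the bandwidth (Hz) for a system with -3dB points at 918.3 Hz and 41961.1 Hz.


Bandwidth is the difference of -3dB frequencies:
BW = f_high - f_low
   = 41961.1 - 918.3
   = 41042.8 Hz

41042.8 Hz


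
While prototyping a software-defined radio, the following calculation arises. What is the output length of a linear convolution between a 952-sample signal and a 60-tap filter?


Linear convolution output length:
L = N + M - 1
  = 952 + 60 - 1
  = 1011 samples

1011


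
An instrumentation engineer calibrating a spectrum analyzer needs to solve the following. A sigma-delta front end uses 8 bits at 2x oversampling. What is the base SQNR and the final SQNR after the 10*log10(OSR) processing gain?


Step 1 — baseline SQNR at Nyquist:
SQNR_base = 6.02*N + 1.76
          = 6.02*8 + 1.76
          = 49.92 dB

Step 2 — oversampling processing gain:
G = 10*log10(OSR) = 10*log10(2) = 3.01 dB

Step 3 — total:
SQNR_total = 49.92 + 3.01 = 52.93 dB

Base SQNR = 49.92 dB; oversampled SQNR = 52.93 dB


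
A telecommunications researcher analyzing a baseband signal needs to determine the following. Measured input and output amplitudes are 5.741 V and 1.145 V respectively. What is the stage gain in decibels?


Voltage gain in dB:
G = 20 * log10(Vout / Vin)
  = 20 * log10(1.145 / 5.741)
  = 20 * log10(0.199443)
  = 20 * -0.700182
  = -14.0 dB

-14.0 dB


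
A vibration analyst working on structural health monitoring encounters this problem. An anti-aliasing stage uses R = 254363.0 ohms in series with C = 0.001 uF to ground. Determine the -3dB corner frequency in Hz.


Cutoff frequency of a first-order RC filter:
fc = 1 / (2 * pi * R * C)
C = 0.001 uF = 1e-09 F
fc = 1 / (2 * pi * 254363.0 * 1e-09)
   = 1 / 0.0015982098642901
   = 625.700055 Hz

625.700055 Hz


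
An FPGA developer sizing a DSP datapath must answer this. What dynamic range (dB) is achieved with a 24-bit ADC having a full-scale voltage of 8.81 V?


Dynamic range from full-scale to LSB:
V_min = V_max / 2^bits = 8.81 / 2^24
DR = 20 * log10(V_max / V_min)
   = 20 * log10(2^24)
   = 20 * 24 * log10(2)
   = 144.49 dB

144.49 dB


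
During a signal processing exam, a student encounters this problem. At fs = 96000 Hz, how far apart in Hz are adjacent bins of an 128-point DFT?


DFT frequency resolution:
df = fs / N
   = 96000 / 128
   = 750.0 Hz

750.0 Hz


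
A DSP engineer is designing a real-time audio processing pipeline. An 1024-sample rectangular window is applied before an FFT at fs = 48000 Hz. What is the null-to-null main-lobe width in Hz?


Main lobe width for a rectangular window:
Width = 2 * fs / N
      = 2 * 48000 / 1024
      = 96000 / 1024
      = 93.75 Hz

93.75 Hz


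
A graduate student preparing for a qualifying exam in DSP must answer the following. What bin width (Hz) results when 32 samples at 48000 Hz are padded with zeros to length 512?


Frequency resolution after zero-padding:
N_padded = 32 * 16 = 512
df = fs / N_padded
   = 48000 / 512
   = 93.75 Hz

93.75 Hz


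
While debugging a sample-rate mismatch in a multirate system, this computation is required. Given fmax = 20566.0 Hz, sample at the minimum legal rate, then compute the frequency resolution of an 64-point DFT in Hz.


Step 1 — Nyquist sampling rate:
fs = 2 * fmax = 2 * 20566.0 = 41132.0 Hz

Step 2 — DFT bin spacing:
df = fs / N = 41132.0 / 64 = 642.6875 Hz

642.6875 Hz


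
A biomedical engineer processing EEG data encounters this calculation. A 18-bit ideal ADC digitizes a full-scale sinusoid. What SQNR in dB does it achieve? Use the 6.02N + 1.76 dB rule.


Theoretical SNR for a full-scale sinusoid:
SNR = 6.02 * N + 1.76
    = 6.02 * 18 + 1.76
    = 108.36 + 1.76
    = 110.12 dB

110.12 dB


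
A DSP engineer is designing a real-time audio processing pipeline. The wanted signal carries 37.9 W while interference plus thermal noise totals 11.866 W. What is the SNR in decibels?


SNR in decibels:
SNR = 10 * log10(Ps / Pn)
    = 10 * log10(37.9 / 11.866)
    = 10 * log10(3.194)
    = 10 * 0.5043
    = 5.04 dB

5.04 dB


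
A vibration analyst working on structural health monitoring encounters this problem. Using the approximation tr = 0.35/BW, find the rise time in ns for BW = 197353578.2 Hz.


Rise time from bandwidth relationship:
tr = 0.35 / BW
   = 0.35 / 197353578.2
   = 1.773466705e-09 s
   = 1.7735 ns

1.7735 ns


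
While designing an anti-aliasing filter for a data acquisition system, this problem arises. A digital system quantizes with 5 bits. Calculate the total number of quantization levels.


Number of quantization levels = 2^N
= 2^5
= 32

32


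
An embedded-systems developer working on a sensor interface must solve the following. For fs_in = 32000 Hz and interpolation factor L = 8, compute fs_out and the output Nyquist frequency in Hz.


Step 1 — output sample rate after interpolation by L:
fs_out = L * fs_in = 8 * 32000 = 256000 Hz

Step 2 — Nyquist frequency of the output stream:
f_Nyq = fs_out / 2 = 256000 / 2 = 128000.0 Hz

fs_out = 256000 Hz; f_Nyquist = 128000.0 Hz


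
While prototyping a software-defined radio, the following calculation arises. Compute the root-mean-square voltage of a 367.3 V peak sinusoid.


RMS voltage for a sinusoidal waveform:
V_rms = V_peak / sqrt(2)
      = 367.3 / 1.414214
      = 259.72 V

259.72 V


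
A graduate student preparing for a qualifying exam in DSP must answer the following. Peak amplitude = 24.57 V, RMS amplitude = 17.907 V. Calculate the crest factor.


Crest factor is the ratio of peak to RMS:
CF = V_peak / V_rms
   = 24.57 / 17.907
   = 1.3721

1.3721


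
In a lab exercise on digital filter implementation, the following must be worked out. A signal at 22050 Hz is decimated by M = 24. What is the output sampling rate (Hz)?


Decimation reduces the sample rate:
fs_out = fs_in / M
       = 22050 / 24
       = 918.75 Hz

918.75 Hz


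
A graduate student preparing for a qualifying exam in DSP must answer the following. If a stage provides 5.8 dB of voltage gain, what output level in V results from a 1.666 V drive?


Output voltage from dB gain:
V_out = V_in * 10^(gain_dB / 20)
      = 1.666 * 10^(5.8 / 20)
      = 1.666 * 1.949845
      = 3.2484 V

3.2484 V


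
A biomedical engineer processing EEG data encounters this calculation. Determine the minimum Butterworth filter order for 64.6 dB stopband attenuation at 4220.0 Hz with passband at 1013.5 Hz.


Butterworth filter order formula:
n = log10(10^(A/10) - 1) / (2 * log10(f_stop/f_pass))
10^(64.6/10) - 1 = 2884030.5031
f_stop/f_pass = 4220.0 / 1013.5 = 4.1638
n = 5.214 -> ceil = 6

6


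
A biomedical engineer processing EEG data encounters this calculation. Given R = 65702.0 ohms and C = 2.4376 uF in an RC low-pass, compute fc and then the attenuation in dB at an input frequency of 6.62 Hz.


Step 1 — cutoff frequency:
fc = 1 / (2*pi*R*C)
C = 2.4376 uF = 2.4376e-06 F
fc = 1 / (2*pi*65702.0*2.4376e-06)
   = 0.993754 Hz

Step 2 — magnitude at f = 6.62 Hz:
|H(f)| = 1 / sqrt(1 + (f/fc)^2)
f/fc = 6.62 / 0.993754 = 6.661608
|H| = 1 / sqrt(1 + 44.377021) = 0.1484506
|H|_dB = 20*log10(0.1484506) = -16.57 dB

fc = 0.993754 Hz; |H(6.62 Hz)| = -16.57 dB
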